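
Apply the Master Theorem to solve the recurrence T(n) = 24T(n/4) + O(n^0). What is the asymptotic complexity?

Master Theorem for T(n) = 24T(n/4) + O(n^0):

a = 24, b = 4, c = 0
log_b(a) = log_4(24) = 2.2925

Case 1: c = 0 < log_4(24) = 2.2925
T(n) = O(n^(log_4 24))

For T(n) = 24T(n/4) + O(n^0): log_4(24) = 2.2925. This is Case 1 of the Master Theorem (c < log_b(a), work dominated by leaves), giving O(n^(log_4 24)).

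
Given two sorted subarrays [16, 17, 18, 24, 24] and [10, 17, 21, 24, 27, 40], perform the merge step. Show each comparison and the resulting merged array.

Merging process:

Compare 16 vs 10: take 10 from right. Merged: [10]
Compare 16 vs 17: take 16 from left. Merged: [10, 16]
Compare 17 vs 17: take 17 from left. Merged: [10, 16, 17]
Compare 18 vs 17: take 17 from right. Merged: [10, 16, 17, 17]
Compare 18 vs 21: take 18 from left. Merged: [10, 16, 17, 17, 18]
Compare 24 vs 21: take 21 from right. Merged: [10, 16, 17, 17, 18, 21]
Compare 24 vs 24: take 24 from left. Merged: [10, 16, 17, 17, 18, 21, 24]
Compare 24 vs 24: take 24 from left. Merged: [10, 16, 17, 17, 18, 21, 24, 24]
Append remaining from right: [24, 27, 40]. Merged: [10, 16, 17, 17, 18, 21, 24, 24, 24, 27, 40]

Final merged array: [10, 16, 17, 17, 18, 21, 24, 24, 24, 27, 40]
Total comparisons: 8

The merged array is [10, 16, 17, 17, 18, 21, 24, 24, 24, 27, 40], requiring 8 comparisons. The merge step runs in O(n) time where n is the total number of elements.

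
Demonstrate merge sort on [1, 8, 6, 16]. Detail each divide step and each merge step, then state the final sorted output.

Merge sort trace:

Split: [1, 8, 6, 16] -> [1, 8] and [6, 16]
  Split: [1, 8] -> [1] and [8]
  Merge: [1] + [8] -> [1, 8]
  Split: [6, 16] -> [6] and [16]
  Merge: [6] + [16] -> [6, 16]
Merge: [1, 8] + [6, 16] -> [1, 6, 8, 16]

Final sorted array: [1, 6, 8, 16]

The merge sort proceeds by recursively splitting the array and merging sorted halves.
After all merges, the sorted array is [1, 6, 8, 16].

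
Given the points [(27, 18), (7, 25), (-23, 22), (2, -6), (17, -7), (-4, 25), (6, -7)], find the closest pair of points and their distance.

Computing all pairwise distances among 7 points:

d((27, 18), (7, 25)) = 21.1896
d((27, 18), (-23, 22)) = 50.1597
d((27, 18), (2, -6)) = 34.6554
d((27, 18), (17, -7)) = 26.9258
d((27, 18), (-4, 25)) = 31.7805
d((27, 18), (6, -7)) = 32.6497
d((7, 25), (-23, 22)) = 30.1496
d((7, 25), (2, -6)) = 31.4006
d((7, 25), (17, -7)) = 33.5261
d((7, 25), (-4, 25)) = 11.0
d((7, 25), (6, -7)) = 32.0156
d((-23, 22), (2, -6)) = 37.5366
d((-23, 22), (17, -7)) = 49.4065
d((-23, 22), (-4, 25)) = 19.2354
d((-23, 22), (6, -7)) = 41.0122
d((2, -6), (17, -7)) = 15.0333
d((2, -6), (-4, 25)) = 31.5753
d((2, -6), (6, -7)) = 4.1231 <-- minimum
d((17, -7), (-4, 25)) = 38.2753
d((17, -7), (6, -7)) = 11.0
d((-4, 25), (6, -7)) = 33.5261

Closest pair: (2, -6) and (6, -7) with distance 4.1231

The closest pair is (2, -6) and (6, -7) with Euclidean distance 4.1231. For 7 points, brute-force pairwise comparison is shown above. For large n, the divide-and-conquer algorithm (sort by x, recurse on halves, check the dividing strip) achieves O(n log n).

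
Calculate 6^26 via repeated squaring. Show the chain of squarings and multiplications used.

Computing 6^26 by squaring (build up from 6^1; each line after the first costs one multiplication):

6^1 = 6
6^2 = (6^1)^2 = 6^2 = 36
6^3 = 6 * 6^2 = 6 * 36 = 216
6^6 = (6^3)^2 = 216^2 = 46656
6^12 = (6^6)^2 = 46656^2 = 2176782336
6^13 = 6 * 6^12 = 6 * 2176782336 = 13060694016
6^26 = (6^13)^2 = 13060694016^2 = 170581728179578208256

Result: 170581728179578208256
Multiplications needed: 6 (6 lines after 6^1)

6^26 = 170581728179578208256. Using exponentiation by squaring, this requires 6 multiplications. The key idea: if the exponent is even, square the half-power; if odd, multiply by the base once.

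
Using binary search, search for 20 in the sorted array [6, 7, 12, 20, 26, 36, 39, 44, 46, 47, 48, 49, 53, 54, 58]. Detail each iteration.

Binary search for 20 in [6, 7, 12, 20, 26, 36, 39, 44, 46, 47, 48, 49, 53, 54, 58]:

lo=0, hi=14, mid=7, arr[mid]=44 -> 44 > 20, search left half
lo=0, hi=6, mid=3, arr[mid]=20 -> Found target at index 3!

Binary search finds 20 at index 3 after 2 comparisons. The search repeatedly halves the search space by comparing with the middle element.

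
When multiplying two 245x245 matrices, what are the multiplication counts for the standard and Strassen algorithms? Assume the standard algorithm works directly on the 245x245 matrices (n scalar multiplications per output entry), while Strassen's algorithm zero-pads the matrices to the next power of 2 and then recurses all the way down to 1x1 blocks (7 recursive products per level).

Matrix multiplication for 245x245 matrices:

Strassen's algorithm requires power-of-2 dimensions. Pad 245x245 to 256x256 (next power of 2).

Standard algorithm: 245^3 = 14706125 multiplications
Strassen's algorithm: 7^(log2(256)) = 7^8 = 5764801 multiplications
Savings: 14706125 - 5764801 = 8941324 multiplications

Standard: 14706125 multiplications (245^3). Strassen: 5764801 multiplications (7^8, after padding to 256x256). Strassen reduces 8 recursive multiplications to 7 at each level.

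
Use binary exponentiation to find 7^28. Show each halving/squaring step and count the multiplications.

Computing 7^28 by squaring (build up from 7^1; each line after the first costs one multiplication):

7^1 = 7
7^2 = (7^1)^2 = 7^2 = 49
7^3 = 7 * 7^2 = 7 * 49 = 343
7^6 = (7^3)^2 = 343^2 = 117649
7^7 = 7 * 7^6 = 7 * 117649 = 823543
7^14 = (7^7)^2 = 823543^2 = 678223072849
7^28 = (7^14)^2 = 678223072849^2 = 459986536544739960976801

Result: 459986536544739960976801
Multiplications needed: 6 (6 lines after 7^1)

7^28 = 459986536544739960976801. Using exponentiation by squaring, this requires 6 multiplications. The key idea: if the exponent is even, square the half-power; if odd, multiply by the base once.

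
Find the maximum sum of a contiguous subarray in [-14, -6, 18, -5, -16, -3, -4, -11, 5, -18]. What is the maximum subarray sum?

Using Kadane's algorithm on [-14, -6, 18, -5, -16, -3, -4, -11, 5, -18]:

Scanning through the array:
Position 1 (value -6): max_ending_here = -6, max_so_far = -6
Position 2 (value 18): max_ending_here = 18, max_so_far = 18
Position 3 (value -5): max_ending_here = 13, max_so_far = 18
Position 4 (value -16): max_ending_here = -3, max_so_far = 18
Position 5 (value -3): max_ending_here = -3, max_so_far = 18
Position 6 (value -4): max_ending_here = -4, max_so_far = 18
Position 7 (value -11): max_ending_here = -11, max_so_far = 18
Position 8 (value 5): max_ending_here = 5, max_so_far = 18
Position 9 (value -18): max_ending_here = -13, max_so_far = 18

Maximum subarray: [18]
Maximum sum: 18

The maximum subarray is [18] with sum 18. This subarray runs from index 2 to index 2.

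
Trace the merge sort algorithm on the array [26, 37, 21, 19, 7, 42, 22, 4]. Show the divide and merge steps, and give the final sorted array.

Merge sort trace:

Split: [26, 37, 21, 19, 7, 42, 22, 4] -> [26, 37, 21, 19] and [7, 42, 22, 4]
  Split: [26, 37, 21, 19] -> [26, 37] and [21, 19]
    Split: [26, 37] -> [26] and [37]
    Merge: [26] + [37] -> [26, 37]
    Split: [21, 19] -> [21] and [19]
    Merge: [21] + [19] -> [19, 21]
  Merge: [26, 37] + [19, 21] -> [19, 21, 26, 37]
  Split: [7, 42, 22, 4] -> [7, 42] and [22, 4]
    Split: [7, 42] -> [7] and [42]
    Merge: [7] + [42] -> [7, 42]
    Split: [22, 4] -> [22] and [4]
    Merge: [22] + [4] -> [4, 22]
  Merge: [7, 42] + [4, 22] -> [4, 7, 22, 42]
Merge: [19, 21, 26, 37] + [4, 7, 22, 42] -> [4, 7, 19, 21, 22, 26, 37, 42]

Final sorted array: [4, 7, 19, 21, 22, 26, 37, 42]

The merge sort proceeds by recursively splitting the array and merging sorted halves.
After all merges, the sorted array is [4, 7, 19, 21, 22, 26, 37, 42].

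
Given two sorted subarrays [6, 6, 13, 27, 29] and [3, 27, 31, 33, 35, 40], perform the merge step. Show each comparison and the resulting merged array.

Merging process:

Compare 6 vs 3: take 3 from right. Merged: [3]
Compare 6 vs 27: take 6 from left. Merged: [3, 6]
Compare 6 vs 27: take 6 from left. Merged: [3, 6, 6]
Compare 13 vs 27: take 13 from left. Merged: [3, 6, 6, 13]
Compare 27 vs 27: take 27 from left. Merged: [3, 6, 6, 13, 27]
Compare 29 vs 27: take 27 from right. Merged: [3, 6, 6, 13, 27, 27]
Compare 29 vs 31: take 29 from left. Merged: [3, 6, 6, 13, 27, 27, 29]
Append remaining from right: [31, 33, 35, 40]. Merged: [3, 6, 6, 13, 27, 27, 29, 31, 33, 35, 40]

Final merged array: [3, 6, 6, 13, 27, 27, 29, 31, 33, 35, 40]
Total comparisons: 7

The merged array is [3, 6, 6, 13, 27, 27, 29, 31, 33, 35, 40], requiring 7 comparisons. The merge step runs in O(n) time where n is the total number of elements.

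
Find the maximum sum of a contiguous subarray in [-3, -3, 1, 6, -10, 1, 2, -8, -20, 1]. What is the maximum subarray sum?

Using Kadane's algorithm on [-3, -3, 1, 6, -10, 1, 2, -8, -20, 1]:

Scanning through the array:
Position 1 (value -3): max_ending_here = -3, max_so_far = -3
Position 2 (value 1): max_ending_here = 1, max_so_far = 1
Position 3 (value 6): max_ending_here = 7, max_so_far = 7
Position 4 (value -10): max_ending_here = -3, max_so_far = 7
Position 5 (value 1): max_ending_here = 1, max_so_far = 7
Position 6 (value 2): max_ending_here = 3, max_so_far = 7
Position 7 (value -8): max_ending_here = -5, max_so_far = 7
Position 8 (value -20): max_ending_here = -20, max_so_far = 7
Position 9 (value 1): max_ending_here = 1, max_so_far = 7

Maximum subarray: [1, 6]
Maximum sum: 7

The maximum subarray is [1, 6] with sum 7. This subarray runs from index 2 to index 3.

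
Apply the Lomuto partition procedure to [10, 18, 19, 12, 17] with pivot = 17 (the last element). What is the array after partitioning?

Lomuto partition with pivot = 17:

Initial array: [10, 18, 19, 12, 17]

arr[0]=10 <= 17: swap with position 0, array becomes [10, 18, 19, 12, 17]
arr[1]=18 > 17: no swap
arr[2]=19 > 17: no swap
arr[3]=12 <= 17: swap with position 1, array becomes [10, 12, 19, 18, 17]

Place pivot at position 2: [10, 12, 17, 18, 19]
Pivot position: 2

After partitioning with pivot 17, the array becomes [10, 12, 17, 18, 19]. The pivot is placed at index 2. All elements to the left of the pivot are <= 17, and all elements to the right are > 17.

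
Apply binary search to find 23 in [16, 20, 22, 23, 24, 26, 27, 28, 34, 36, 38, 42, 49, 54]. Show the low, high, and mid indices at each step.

Binary search for 23 in [16, 20, 22, 23, 24, 26, 27, 28, 34, 36, 38, 42, 49, 54]:

lo=0, hi=13, mid=6, arr[mid]=27 -> 27 > 23, search left half
lo=0, hi=5, mid=2, arr[mid]=22 -> 22 < 23, search right half
lo=3, hi=5, mid=4, arr[mid]=24 -> 24 > 23, search left half
lo=3, hi=3, mid=3, arr[mid]=23 -> Found target at index 3!

Binary search finds 23 at index 3 after 4 comparisons. The search repeatedly halves the search space by comparing with the middle element.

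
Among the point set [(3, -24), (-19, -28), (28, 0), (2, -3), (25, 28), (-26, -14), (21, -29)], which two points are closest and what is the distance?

Computing all pairwise distances among 7 points:

d((3, -24), (-19, -28)) = 22.3607
d((3, -24), (28, 0)) = 34.6554
d((3, -24), (2, -3)) = 21.0238
d((3, -24), (25, 28)) = 56.4624
d((3, -24), (-26, -14)) = 30.6757
d((3, -24), (21, -29)) = 18.6815
d((-19, -28), (28, 0)) = 54.7083
d((-19, -28), (2, -3)) = 32.6497
d((-19, -28), (25, 28)) = 71.218
d((-19, -28), (-26, -14)) = 15.6525 <-- minimum
d((-19, -28), (21, -29)) = 40.0125
d((28, 0), (2, -3)) = 26.1725
d((28, 0), (25, 28)) = 28.1603
d((28, 0), (-26, -14)) = 55.7853
d((28, 0), (21, -29)) = 29.8329
d((2, -3), (25, 28)) = 38.6005
d((2, -3), (-26, -14)) = 30.0832
d((2, -3), (21, -29)) = 32.2025
d((25, 28), (-26, -14)) = 66.0681
d((25, 28), (21, -29)) = 57.1402
d((-26, -14), (21, -29)) = 49.3356

Closest pair: (-19, -28) and (-26, -14) with distance 15.6525

The closest pair is (-19, -28) and (-26, -14) with Euclidean distance 15.6525. For 7 points, brute-force pairwise comparison is shown above. For large n, the divide-and-conquer algorithm (sort by x, recurse on halves, check the dividing strip) achieves O(n log n).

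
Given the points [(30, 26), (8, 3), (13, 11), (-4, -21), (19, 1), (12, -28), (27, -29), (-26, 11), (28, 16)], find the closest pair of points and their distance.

Computing all pairwise distances among 9 points:

d((30, 26), (8, 3)) = 31.8277
d((30, 26), (13, 11)) = 22.6716
d((30, 26), (-4, -21)) = 58.0086
d((30, 26), (19, 1)) = 27.313
d((30, 26), (12, -28)) = 56.921
d((30, 26), (27, -29)) = 55.0818
d((30, 26), (-26, 11)) = 57.9741
d((30, 26), (28, 16)) = 10.198
d((8, 3), (13, 11)) = 9.434 <-- minimum
d((8, 3), (-4, -21)) = 26.8328
d((8, 3), (19, 1)) = 11.1803
d((8, 3), (12, -28)) = 31.257
d((8, 3), (27, -29)) = 37.2156
d((8, 3), (-26, 11)) = 34.9285
d((8, 3), (28, 16)) = 23.8537
d((13, 11), (-4, -21)) = 36.2353
d((13, 11), (19, 1)) = 11.6619
d((13, 11), (12, -28)) = 39.0128
d((13, 11), (27, -29)) = 42.3792
d((13, 11), (-26, 11)) = 39.0
d((13, 11), (28, 16)) = 15.8114
d((-4, -21), (19, 1)) = 31.8277
d((-4, -21), (12, -28)) = 17.4642
d((-4, -21), (27, -29)) = 32.0156
d((-4, -21), (-26, 11)) = 38.833
d((-4, -21), (28, 16)) = 48.9183
d((19, 1), (12, -28)) = 29.8329
d((19, 1), (27, -29)) = 31.0483
d((19, 1), (-26, 11)) = 46.0977
d((19, 1), (28, 16)) = 17.4929
d((12, -28), (27, -29)) = 15.0333
d((12, -28), (-26, 11)) = 54.4518
d((12, -28), (28, 16)) = 46.8188
d((27, -29), (-26, 11)) = 66.4003
d((27, -29), (28, 16)) = 45.0111
d((-26, 11), (28, 16)) = 54.231

Closest pair: (8, 3) and (13, 11) with distance 9.434

The closest pair is (8, 3) and (13, 11) with Euclidean distance 9.434. For 9 points, brute-force pairwise comparison is shown above. For large n, the divide-and-conquer algorithm (sort by x, recurse on halves, check the dividing strip) achieves O(n log n).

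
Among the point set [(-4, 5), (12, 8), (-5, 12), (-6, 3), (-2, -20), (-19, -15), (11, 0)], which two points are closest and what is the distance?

Computing all pairwise distances among 7 points:

d((-4, 5), (12, 8)) = 16.2788
d((-4, 5), (-5, 12)) = 7.0711
d((-4, 5), (-6, 3)) = 2.8284 <-- minimum
d((-4, 5), (-2, -20)) = 25.0799
d((-4, 5), (-19, -15)) = 25.0
d((-4, 5), (11, 0)) = 15.8114
d((12, 8), (-5, 12)) = 17.4642
d((12, 8), (-6, 3)) = 18.6815
d((12, 8), (-2, -20)) = 31.305
d((12, 8), (-19, -15)) = 38.6005
d((12, 8), (11, 0)) = 8.0623
d((-5, 12), (-6, 3)) = 9.0554
d((-5, 12), (-2, -20)) = 32.1403
d((-5, 12), (-19, -15)) = 30.4138
d((-5, 12), (11, 0)) = 20.0
d((-6, 3), (-2, -20)) = 23.3452
d((-6, 3), (-19, -15)) = 22.2036
d((-6, 3), (11, 0)) = 17.2627
d((-2, -20), (-19, -15)) = 17.72
d((-2, -20), (11, 0)) = 23.8537
d((-19, -15), (11, 0)) = 33.541

Closest pair: (-4, 5) and (-6, 3) with distance 2.8284

The closest pair is (-4, 5) and (-6, 3) with Euclidean distance 2.8284. For 7 points, brute-force pairwise comparison is shown above. For large n, the divide-and-conquer algorithm (sort by x, recurse on halves, check the dividing strip) achieves O(n log n).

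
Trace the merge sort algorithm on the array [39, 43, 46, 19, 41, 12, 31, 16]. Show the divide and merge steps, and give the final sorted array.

Merge sort trace:

Split: [39, 43, 46, 19, 41, 12, 31, 16] -> [39, 43, 46, 19] and [41, 12, 31, 16]
  Split: [39, 43, 46, 19] -> [39, 43] and [46, 19]
    Split: [39, 43] -> [39] and [43]
    Merge: [39] + [43] -> [39, 43]
    Split: [46, 19] -> [46] and [19]
    Merge: [46] + [19] -> [19, 46]
  Merge: [39, 43] + [19, 46] -> [19, 39, 43, 46]
  Split: [41, 12, 31, 16] -> [41, 12] and [31, 16]
    Split: [41, 12] -> [41] and [12]
    Merge: [41] + [12] -> [12, 41]
    Split: [31, 16] -> [31] and [16]
    Merge: [31] + [16] -> [16, 31]
  Merge: [12, 41] + [16, 31] -> [12, 16, 31, 41]
Merge: [19, 39, 43, 46] + [12, 16, 31, 41] -> [12, 16, 19, 31, 39, 41, 43, 46]

Final sorted array: [12, 16, 19, 31, 39, 41, 43, 46]

The merge sort proceeds by recursively splitting the array and merging sorted halves.
After all merges, the sorted array is [12, 16, 19, 31, 39, 41, 43, 46].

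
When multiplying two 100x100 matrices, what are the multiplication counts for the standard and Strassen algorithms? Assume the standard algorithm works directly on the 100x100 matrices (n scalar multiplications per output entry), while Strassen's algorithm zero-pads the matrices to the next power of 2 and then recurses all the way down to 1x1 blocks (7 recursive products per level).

Matrix multiplication for 100x100 matrices:

Strassen's algorithm requires power-of-2 dimensions. Pad 100x100 to 128x128 (next power of 2).

Standard algorithm: 100^3 = 1000000 multiplications
Strassen's algorithm: 7^(log2(128)) = 7^7 = 823543 multiplications
Savings: 1000000 - 823543 = 176457 multiplications

Standard: 1000000 multiplications (100^3). Strassen: 823543 multiplications (7^7, after padding to 128x128). Strassen reduces 8 recursive multiplications to 7 at each level.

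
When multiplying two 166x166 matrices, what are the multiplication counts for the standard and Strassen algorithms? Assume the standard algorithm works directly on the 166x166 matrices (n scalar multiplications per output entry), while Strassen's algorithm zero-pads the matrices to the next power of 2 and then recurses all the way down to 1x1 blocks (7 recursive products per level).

Matrix multiplication for 166x166 matrices:

Strassen's algorithm requires power-of-2 dimensions. Pad 166x166 to 256x256 (next power of 2).

Standard algorithm: 166^3 = 4574296 multiplications
Strassen's algorithm: 7^(log2(256)) = 7^8 = 5764801 multiplications
Difference: 4574296 - 5764801 = -1190505 (Strassen uses MORE here due to padding overhead — for small or just-over-power-of-2 n, padding can outweigh the per-level savings)

Standard: 4574296 multiplications (166^3). Strassen: 5764801 multiplications (7^8, after padding to 256x256). Strassen reduces 8 recursive multiplications to 7 at each level.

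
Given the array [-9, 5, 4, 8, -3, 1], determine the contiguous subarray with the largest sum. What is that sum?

Using Kadane's algorithm on [-9, 5, 4, 8, -3, 1]:

Scanning through the array:
Position 1 (value 5): max_ending_here = 5, max_so_far = 5
Position 2 (value 4): max_ending_here = 9, max_so_far = 9
Position 3 (value 8): max_ending_here = 17, max_so_far = 17
Position 4 (value -3): max_ending_here = 14, max_so_far = 17
Position 5 (value 1): max_ending_here = 15, max_so_far = 17

Maximum subarray: [5, 4, 8]
Maximum sum: 17

The maximum subarray is [5, 4, 8] with sum 17. This subarray runs from index 1 to index 3.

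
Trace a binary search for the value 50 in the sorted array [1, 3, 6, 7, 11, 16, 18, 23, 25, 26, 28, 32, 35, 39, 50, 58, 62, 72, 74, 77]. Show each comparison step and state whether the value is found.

Binary search for 50 in [1, 3, 6, 7, 11, 16, 18, 23, 25, 26, 28, 32, 35, 39, 50, 58, 62, 72, 74, 77]:

lo=0, hi=19, mid=9, arr[mid]=26 -> 26 < 50, search right half
lo=10, hi=19, mid=14, arr[mid]=50 -> Found target at index 14!

Binary search finds 50 at index 14 after 2 comparisons. The search repeatedly halves the search space by comparing with the middle element.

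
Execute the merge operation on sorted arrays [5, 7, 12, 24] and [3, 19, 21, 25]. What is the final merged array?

Merging process:

Compare 5 vs 3: take 3 from right. Merged: [3]
Compare 5 vs 19: take 5 from left. Merged: [3, 5]
Compare 7 vs 19: take 7 from left. Merged: [3, 5, 7]
Compare 12 vs 19: take 12 from left. Merged: [3, 5, 7, 12]
Compare 24 vs 19: take 19 from right. Merged: [3, 5, 7, 12, 19]
Compare 24 vs 21: take 21 from right. Merged: [3, 5, 7, 12, 19, 21]
Compare 24 vs 25: take 24 from left. Merged: [3, 5, 7, 12, 19, 21, 24]
Append remaining from right: [25]. Merged: [3, 5, 7, 12, 19, 21, 24, 25]

Final merged array: [3, 5, 7, 12, 19, 21, 24, 25]
Total comparisons: 7

The merged array is [3, 5, 7, 12, 19, 21, 24, 25], requiring 7 comparisons. The merge step runs in O(n) time where n is the total number of elements.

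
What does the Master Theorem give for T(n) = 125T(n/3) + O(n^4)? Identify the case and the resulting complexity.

Master Theorem for T(n) = 125T(n/3) + O(n^4):

a = 125, b = 3, c = 4
log_b(a) = log_3(125) = 4.3949

Case 1: c = 4 < log_3(125) = 4.3949
T(n) = O(n^(log_3 125))

For T(n) = 125T(n/3) + O(n^4): log_3(125) = 4.3949. This is Case 1 of the Master Theorem (c < log_b(a), work dominated by leaves), giving O(n^(log_3 125)).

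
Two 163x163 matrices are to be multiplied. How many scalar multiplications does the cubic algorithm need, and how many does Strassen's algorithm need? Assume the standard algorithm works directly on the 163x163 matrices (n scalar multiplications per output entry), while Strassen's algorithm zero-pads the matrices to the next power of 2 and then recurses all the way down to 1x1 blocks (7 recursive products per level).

Matrix multiplication for 163x163 matrices:

Strassen's algorithm requires power-of-2 dimensions. Pad 163x163 to 256x256 (next power of 2).

Standard algorithm: 163^3 = 4330747 multiplications
Strassen's algorithm: 7^(log2(256)) = 7^8 = 5764801 multiplications
Difference: 4330747 - 5764801 = -1434054 (Strassen uses MORE here due to padding overhead — for small or just-over-power-of-2 n, padding can outweigh the per-level savings)

Standard: 4330747 multiplications (163^3). Strassen: 5764801 multiplications (7^8, after padding to 256x256). Strassen reduces 8 recursive multiplications to 7 at each level.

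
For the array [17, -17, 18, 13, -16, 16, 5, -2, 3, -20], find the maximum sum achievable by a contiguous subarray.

Using Kadane's algorithm on [17, -17, 18, 13, -16, 16, 5, -2, 3, -20]:

Scanning through the array:
Position 1 (value -17): max_ending_here = 0, max_so_far = 17
Position 2 (value 18): max_ending_here = 18, max_so_far = 18
Position 3 (value 13): max_ending_here = 31, max_so_far = 31
Position 4 (value -16): max_ending_here = 15, max_so_far = 31
Position 5 (value 16): max_ending_here = 31, max_so_far = 31
Position 6 (value 5): max_ending_here = 36, max_so_far = 36
Position 7 (value -2): max_ending_here = 34, max_so_far = 36
Position 8 (value 3): max_ending_here = 37, max_so_far = 37
Position 9 (value -20): max_ending_here = 17, max_so_far = 37

Maximum subarray: [17, -17, 18, 13, -16, 16, 5, -2, 3]
Maximum sum: 37

The maximum subarray is [17, -17, 18, 13, -16, 16, 5, -2, 3] with sum 37. This subarray runs from index 0 to index 8.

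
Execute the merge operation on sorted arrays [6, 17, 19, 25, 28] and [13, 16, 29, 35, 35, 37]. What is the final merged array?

Merging process:

Compare 6 vs 13: take 6 from left. Merged: [6]
Compare 17 vs 13: take 13 from right. Merged: [6, 13]
Compare 17 vs 16: take 16 from right. Merged: [6, 13, 16]
Compare 17 vs 29: take 17 from left. Merged: [6, 13, 16, 17]
Compare 19 vs 29: take 19 from left. Merged: [6, 13, 16, 17, 19]
Compare 25 vs 29: take 25 from left. Merged: [6, 13, 16, 17, 19, 25]
Compare 28 vs 29: take 28 from left. Merged: [6, 13, 16, 17, 19, 25, 28]
Append remaining from right: [29, 35, 35, 37]. Merged: [6, 13, 16, 17, 19, 25, 28, 29, 35, 35, 37]

Final merged array: [6, 13, 16, 17, 19, 25, 28, 29, 35, 35, 37]
Total comparisons: 7

The merged array is [6, 13, 16, 17, 19, 25, 28, 29, 35, 35, 37], requiring 7 comparisons. The merge step runs in O(n) time where n is the total number of elements.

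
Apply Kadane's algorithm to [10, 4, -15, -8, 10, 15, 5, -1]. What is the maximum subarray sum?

Using Kadane's algorithm on [10, 4, -15, -8, 10, 15, 5, -1]:

Scanning through the array:
Position 1 (value 4): max_ending_here = 14, max_so_far = 14
Position 2 (value -15): max_ending_here = -1, max_so_far = 14
Position 3 (value -8): max_ending_here = -8, max_so_far = 14
Position 4 (value 10): max_ending_here = 10, max_so_far = 14
Position 5 (value 15): max_ending_here = 25, max_so_far = 25
Position 6 (value 5): max_ending_here = 30, max_so_far = 30
Position 7 (value -1): max_ending_here = 29, max_so_far = 30

Maximum subarray: [10, 15, 5]
Maximum sum: 30

The maximum subarray is [10, 15, 5] with sum 30. This subarray runs from index 4 to index 6.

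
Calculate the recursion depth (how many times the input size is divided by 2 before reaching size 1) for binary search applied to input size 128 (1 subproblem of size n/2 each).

For divide and conquer with division factor 2:

Problem sizes at each level:
Level 0: 128
Level 1: 64
Level 2: 32
Level 3: 16
Level 4: 8
Level 5: 4
Level 6: 2
Level 7: 1

The root is level 0 and the size-1 base case is level 7 (the tree spans levels 0 through 7, i.e. 8 levels counting the root), so the depth is the number of divisions: log_2(128) = 7

The recursion tree depth is log_2(128) = 7. At each level, the problem size is divided by 2, so it takes 7 divisions to reduce to a base case of size 1. The algorithm makes 1 recursive call at each level.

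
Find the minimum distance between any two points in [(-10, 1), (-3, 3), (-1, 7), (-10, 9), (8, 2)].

Computing all pairwise distances among 5 points:

d((-10, 1), (-3, 3)) = 7.2801
d((-10, 1), (-1, 7)) = 10.8167
d((-10, 1), (-10, 9)) = 8.0
d((-10, 1), (8, 2)) = 18.0278
d((-3, 3), (-1, 7)) = 4.4721 <-- minimum
d((-3, 3), (-10, 9)) = 9.2195
d((-3, 3), (8, 2)) = 11.0454
d((-1, 7), (-10, 9)) = 9.2195
d((-1, 7), (8, 2)) = 10.2956
d((-10, 9), (8, 2)) = 19.3132

Closest pair: (-3, 3) and (-1, 7) with distance 4.4721

The closest pair is (-3, 3) and (-1, 7) with Euclidean distance 4.4721. For 5 points, brute-force pairwise comparison is shown above. For large n, the divide-and-conquer algorithm (sort by x, recurse on halves, check the dividing strip) achieves O(n log n).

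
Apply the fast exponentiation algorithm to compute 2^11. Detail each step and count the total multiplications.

Computing 2^11 by squaring (build up from 2^1; each line after the first costs one multiplication):

2^1 = 2
2^2 = (2^1)^2 = 2^2 = 4
2^4 = (2^2)^2 = 4^2 = 16
2^5 = 2 * 2^4 = 2 * 16 = 32
2^10 = (2^5)^2 = 32^2 = 1024
2^11 = 2 * 2^10 = 2 * 1024 = 2048

Result: 2048
Multiplications needed: 5 (5 lines after 2^1)

2^11 = 2048. Using exponentiation by squaring, this requires 5 multiplications. The key idea: if the exponent is even, square the half-power; if odd, multiply by the base once.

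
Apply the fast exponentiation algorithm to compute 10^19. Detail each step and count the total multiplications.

Computing 10^19 by squaring (build up from 10^1; each line after the first costs one multiplication):

10^1 = 10
10^2 = (10^1)^2 = 10^2 = 100
10^4 = (10^2)^2 = 100^2 = 10000
10^8 = (10^4)^2 = 10000^2 = 100000000
10^9 = 10 * 10^8 = 10 * 100000000 = 1000000000
10^18 = (10^9)^2 = 1000000000^2 = 1000000000000000000
10^19 = 10 * 10^18 = 10 * 1000000000000000000 = 10000000000000000000

Result: 10000000000000000000
Multiplications needed: 6 (6 lines after 10^1)

10^19 = 10000000000000000000. Using exponentiation by squaring, this requires 6 multiplications. The key idea: if the exponent is even, square the half-power; if odd, multiply by the base once.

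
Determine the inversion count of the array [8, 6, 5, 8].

Finding inversions in [8, 6, 5, 8]:

(0, 1): arr[0]=8 > arr[1]=6
(0, 2): arr[0]=8 > arr[2]=5
(1, 2): arr[1]=6 > arr[2]=5

Total inversions: 3

The array has 3 inversion(s): (0,1), (0,2), (1,2). Each pair (i,j) satisfies i < j and arr[i] > arr[j].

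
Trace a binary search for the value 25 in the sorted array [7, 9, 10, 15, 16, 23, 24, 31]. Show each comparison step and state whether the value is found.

Binary search for 25 in [7, 9, 10, 15, 16, 23, 24, 31]:

lo=0, hi=7, mid=3, arr[mid]=15 -> 15 < 25, search right half
lo=4, hi=7, mid=5, arr[mid]=23 -> 23 < 25, search right half
lo=6, hi=7, mid=6, arr[mid]=24 -> 24 < 25, search right half
lo=7, hi=7, mid=7, arr[mid]=31 -> 31 > 25, search left half
lo=7 > hi=6, target 25 not found

Binary search determines that 25 is not in the array after 4 comparisons. The search space was exhausted without finding the target.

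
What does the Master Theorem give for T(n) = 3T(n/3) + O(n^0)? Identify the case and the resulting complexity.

Master Theorem for T(n) = 3T(n/3) + O(n^0):

a = 3, b = 3, c = 0
log_b(a) = log_3(3) = 1.0000

Case 1: c = 0 < log_3(3) = 1.0000
T(n) = O(n^(log_3 3)) = O(n)

For T(n) = 3T(n/3) + O(n^0): log_3(3) = 1.0000. This is Case 1 of the Master Theorem (c < log_b(a), work dominated by leaves), giving O(n).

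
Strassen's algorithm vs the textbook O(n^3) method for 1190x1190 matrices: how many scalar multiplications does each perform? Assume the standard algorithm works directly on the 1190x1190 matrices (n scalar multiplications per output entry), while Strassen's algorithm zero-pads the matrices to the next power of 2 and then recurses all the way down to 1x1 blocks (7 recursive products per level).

Matrix multiplication for 1190x1190 matrices:

Strassen's algorithm requires power-of-2 dimensions. Pad 1190x1190 to 2048x2048 (next power of 2).

Standard algorithm: 1190^3 = 1685159000 multiplications
Strassen's algorithm: 7^(log2(2048)) = 7^11 = 1977326743 multiplications
Difference: 1685159000 - 1977326743 = -292167743 (Strassen uses MORE here due to padding overhead — for small or just-over-power-of-2 n, padding can outweigh the per-level savings)

Standard: 1685159000 multiplications (1190^3). Strassen: 1977326743 multiplications (7^11, after padding to 2048x2048). Strassen reduces 8 recursive multiplications to 7 at each level.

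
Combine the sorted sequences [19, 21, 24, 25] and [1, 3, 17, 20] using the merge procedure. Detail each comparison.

Merging process:

Compare 19 vs 1: take 1 from right. Merged: [1]
Compare 19 vs 3: take 3 from right. Merged: [1, 3]
Compare 19 vs 17: take 17 from right. Merged: [1, 3, 17]
Compare 19 vs 20: take 19 from left. Merged: [1, 3, 17, 19]
Compare 21 vs 20: take 20 from right. Merged: [1, 3, 17, 19, 20]
Append remaining from left: [21, 24, 25]. Merged: [1, 3, 17, 19, 20, 21, 24, 25]

Final merged array: [1, 3, 17, 19, 20, 21, 24, 25]
Total comparisons: 5

The merged array is [1, 3, 17, 19, 20, 21, 24, 25], requiring 5 comparisons. The merge step runs in O(n) time where n is the total number of elements.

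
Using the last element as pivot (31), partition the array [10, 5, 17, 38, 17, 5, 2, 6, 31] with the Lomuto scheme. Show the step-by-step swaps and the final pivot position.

Lomuto partition with pivot = 31:

Initial array: [10, 5, 17, 38, 17, 5, 2, 6, 31]

arr[0]=10 <= 31: swap with position 0, array becomes [10, 5, 17, 38, 17, 5, 2, 6, 31]
arr[1]=5 <= 31: swap with position 1, array becomes [10, 5, 17, 38, 17, 5, 2, 6, 31]
arr[2]=17 <= 31: swap with position 2, array becomes [10, 5, 17, 38, 17, 5, 2, 6, 31]
arr[3]=38 > 31: no swap
arr[4]=17 <= 31: swap with position 3, array becomes [10, 5, 17, 17, 38, 5, 2, 6, 31]
arr[5]=5 <= 31: swap with position 4, array becomes [10, 5, 17, 17, 5, 38, 2, 6, 31]
arr[6]=2 <= 31: swap with position 5, array becomes [10, 5, 17, 17, 5, 2, 38, 6, 31]
arr[7]=6 <= 31: swap with position 6, array becomes [10, 5, 17, 17, 5, 2, 6, 38, 31]

Place pivot at position 7: [10, 5, 17, 17, 5, 2, 6, 31, 38]
Pivot position: 7

After partitioning with pivot 31, the array becomes [10, 5, 17, 17, 5, 2, 6, 31, 38]. The pivot is placed at index 7. All elements to the left of the pivot are <= 31, and all elements to the right are > 31.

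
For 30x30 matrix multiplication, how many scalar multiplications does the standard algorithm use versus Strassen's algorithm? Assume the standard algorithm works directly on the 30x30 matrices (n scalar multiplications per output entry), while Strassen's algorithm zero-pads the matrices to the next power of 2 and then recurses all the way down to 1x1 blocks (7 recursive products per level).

Matrix multiplication for 30x30 matrices:

Strassen's algorithm requires power-of-2 dimensions. Pad 30x30 to 32x32 (next power of 2).

Standard algorithm: 30^3 = 27000 multiplications
Strassen's algorithm: 7^(log2(32)) = 7^5 = 16807 multiplications
Savings: 27000 - 16807 = 10193 multiplications

Standard: 27000 multiplications (30^3). Strassen: 16807 multiplications (7^5, after padding to 32x32). Strassen reduces 8 recursive multiplications to 7 at each level.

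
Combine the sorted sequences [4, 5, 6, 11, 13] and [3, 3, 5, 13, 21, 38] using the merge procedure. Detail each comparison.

Merging process:

Compare 4 vs 3: take 3 from right. Merged: [3]
Compare 4 vs 3: take 3 from right. Merged: [3, 3]
Compare 4 vs 5: take 4 from left. Merged: [3, 3, 4]
Compare 5 vs 5: take 5 from left. Merged: [3, 3, 4, 5]
Compare 6 vs 5: take 5 from right. Merged: [3, 3, 4, 5, 5]
Compare 6 vs 13: take 6 from left. Merged: [3, 3, 4, 5, 5, 6]
Compare 11 vs 13: take 11 from left. Merged: [3, 3, 4, 5, 5, 6, 11]
Compare 13 vs 13: take 13 from left. Merged: [3, 3, 4, 5, 5, 6, 11, 13]
Append remaining from right: [13, 21, 38]. Merged: [3, 3, 4, 5, 5, 6, 11, 13, 13, 21, 38]

Final merged array: [3, 3, 4, 5, 5, 6, 11, 13, 13, 21, 38]
Total comparisons: 8

The merged array is [3, 3, 4, 5, 5, 6, 11, 13, 13, 21, 38], requiring 8 comparisons. The merge step runs in O(n) time where n is the total number of elements.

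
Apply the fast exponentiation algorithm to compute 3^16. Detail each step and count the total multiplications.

Computing 3^16 by squaring (build up from 3^1; each line after the first costs one multiplication):

3^1 = 3
3^2 = (3^1)^2 = 3^2 = 9
3^4 = (3^2)^2 = 9^2 = 81
3^8 = (3^4)^2 = 81^2 = 6561
3^16 = (3^8)^2 = 6561^2 = 43046721

Result: 43046721
Multiplications needed: 4 (4 lines after 3^1)

3^16 = 43046721. Using exponentiation by squaring, this requires 4 multiplications. The key idea: if the exponent is even, square the half-power; if odd, multiply by the base once.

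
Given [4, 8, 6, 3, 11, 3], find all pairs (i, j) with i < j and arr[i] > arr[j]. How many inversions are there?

Finding inversions in [4, 8, 6, 3, 11, 3]:

(0, 3): arr[0]=4 > arr[3]=3
(0, 5): arr[0]=4 > arr[5]=3
(1, 2): arr[1]=8 > arr[2]=6
(1, 3): arr[1]=8 > arr[3]=3
(1, 5): arr[1]=8 > arr[5]=3
(2, 3): arr[2]=6 > arr[3]=3
(2, 5): arr[2]=6 > arr[5]=3
(4, 5): arr[4]=11 > arr[5]=3

Total inversions: 8

The array has 8 inversion(s): (0,3), (0,5), (1,2), (1,3), (1,5), (2,3), (2,5), (4,5). Each pair (i,j) satisfies i < j and arr[i] > arr[j].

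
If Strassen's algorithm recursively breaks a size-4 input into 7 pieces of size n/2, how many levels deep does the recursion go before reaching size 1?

For divide and conquer with division factor 2:

Problem sizes at each level:
Level 0: 4
Level 1: 2
Level 2: 1

The root is level 0 and the size-1 base case is level 2 (the tree spans levels 0 through 2, i.e. 3 levels counting the root), so the depth is the number of divisions: log_2(4) = 2

The recursion tree depth is log_2(4) = 2. At each level, the problem size is divided by 2, so it takes 2 divisions to reduce to a base case of size 1. The algorithm makes 7 recursive calls at each level.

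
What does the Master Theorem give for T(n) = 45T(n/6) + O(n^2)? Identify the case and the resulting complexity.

Master Theorem for T(n) = 45T(n/6) + O(n^2):

a = 45, b = 6, c = 2
log_b(a) = log_6(45) = 2.1245

Case 1: c = 2 < log_6(45) = 2.1245
T(n) = O(n^(log_6 45))

For T(n) = 45T(n/6) + O(n^2): log_6(45) = 2.1245. This is Case 1 of the Master Theorem (c < log_b(a), work dominated by leaves), giving O(n^(log_6 45)).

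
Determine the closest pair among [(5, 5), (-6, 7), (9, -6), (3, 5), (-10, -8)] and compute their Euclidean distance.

Computing all pairwise distances among 5 points:

d((5, 5), (-6, 7)) = 11.1803
d((5, 5), (9, -6)) = 11.7047
d((5, 5), (3, 5)) = 2.0 <-- minimum
d((5, 5), (-10, -8)) = 19.8494
d((-6, 7), (9, -6)) = 19.8494
d((-6, 7), (3, 5)) = 9.2195
d((-6, 7), (-10, -8)) = 15.5242
d((9, -6), (3, 5)) = 12.53
d((9, -6), (-10, -8)) = 19.105
d((3, 5), (-10, -8)) = 18.3848

Closest pair: (5, 5) and (3, 5) with distance 2.0

The closest pair is (5, 5) and (3, 5) with Euclidean distance 2.0. For 5 points, brute-force pairwise comparison is shown above. For large n, the divide-and-conquer algorithm (sort by x, recurse on halves, check the dividing strip) achieves O(n log n).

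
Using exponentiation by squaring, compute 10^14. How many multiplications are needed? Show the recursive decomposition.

Computing 10^14 by squaring (build up from 10^1; each line after the first costs one multiplication):

10^1 = 10
10^2 = (10^1)^2 = 10^2 = 100
10^3 = 10 * 10^2 = 10 * 100 = 1000
10^6 = (10^3)^2 = 1000^2 = 1000000
10^7 = 10 * 10^6 = 10 * 1000000 = 10000000
10^14 = (10^7)^2 = 10000000^2 = 100000000000000

Result: 100000000000000
Multiplications needed: 5 (5 lines after 10^1)

10^14 = 100000000000000. Using exponentiation by squaring, this requires 5 multiplications. The key idea: if the exponent is even, square the half-power; if odd, multiply by the base once.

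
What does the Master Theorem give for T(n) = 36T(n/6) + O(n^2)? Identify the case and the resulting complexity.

Master Theorem for T(n) = 36T(n/6) + O(n^2):

a = 36, b = 6, c = 2
log_b(a) = log_6(36) = 2.0000

Case 2: c = 2 = log_6(36) = 2.0000
T(n) = O(n^2 log n) = O(n^2 log n)

For T(n) = 36T(n/6) + O(n^2): log_6(36) = 2.0000. This is Case 2 of the Master Theorem (c = log_b(a), equal work at all levels), giving O(n^2 log n).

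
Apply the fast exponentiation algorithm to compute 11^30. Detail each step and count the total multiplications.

Computing 11^30 by squaring (build up from 11^1; each line after the first costs one multiplication):

11^1 = 11
11^2 = (11^1)^2 = 11^2 = 121
11^3 = 11 * 11^2 = 11 * 121 = 1331
11^6 = (11^3)^2 = 1331^2 = 1771561
11^7 = 11 * 11^6 = 11 * 1771561 = 19487171
11^14 = (11^7)^2 = 19487171^2 = 379749833583241
11^15 = 11 * 11^14 = 11 * 379749833583241 = 4177248169415651
11^30 = (11^15)^2 = 4177248169415651^2 = 17449402268886407318558803753801

Result: 17449402268886407318558803753801
Multiplications needed: 7 (7 lines after 11^1)

11^30 = 17449402268886407318558803753801. Using exponentiation by squaring, this requires 7 multiplications. The key idea: if the exponent is even, square the half-power; if odd, multiply by the base once.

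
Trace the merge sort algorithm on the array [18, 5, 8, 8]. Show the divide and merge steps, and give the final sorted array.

Merge sort trace:

Split: [18, 5, 8, 8] -> [18, 5] and [8, 8]
  Split: [18, 5] -> [18] and [5]
  Merge: [18] + [5] -> [5, 18]
  Split: [8, 8] -> [8] and [8]
  Merge: [8] + [8] -> [8, 8]
Merge: [5, 18] + [8, 8] -> [5, 8, 8, 18]

Final sorted array: [5, 8, 8, 18]

The merge sort proceeds by recursively splitting the array and merging sorted halves.
After all merges, the sorted array is [5, 8, 8, 18].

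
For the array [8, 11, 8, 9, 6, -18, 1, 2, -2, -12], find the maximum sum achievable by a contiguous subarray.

Using Kadane's algorithm on [8, 11, 8, 9, 6, -18, 1, 2, -2, -12]:

Scanning through the array:
Position 1 (value 11): max_ending_here = 19, max_so_far = 19
Position 2 (value 8): max_ending_here = 27, max_so_far = 27
Position 3 (value 9): max_ending_here = 36, max_so_far = 36
Position 4 (value 6): max_ending_here = 42, max_so_far = 42
Position 5 (value -18): max_ending_here = 24, max_so_far = 42
Position 6 (value 1): max_ending_here = 25, max_so_far = 42
Position 7 (value 2): max_ending_here = 27, max_so_far = 42
Position 8 (value -2): max_ending_here = 25, max_so_far = 42
Position 9 (value -12): max_ending_here = 13, max_so_far = 42

Maximum subarray: [8, 11, 8, 9, 6]
Maximum sum: 42

The maximum subarray is [8, 11, 8, 9, 6] with sum 42. This subarray runs from index 0 to index 4.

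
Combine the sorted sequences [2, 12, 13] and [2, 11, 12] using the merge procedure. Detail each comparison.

Merging process:

Compare 2 vs 2: take 2 from left. Merged: [2]
Compare 12 vs 2: take 2 from right. Merged: [2, 2]
Compare 12 vs 11: take 11 from right. Merged: [2, 2, 11]
Compare 12 vs 12: take 12 from left. Merged: [2, 2, 11, 12]
Compare 13 vs 12: take 12 from right. Merged: [2, 2, 11, 12, 12]
Append remaining from left: [13]. Merged: [2, 2, 11, 12, 12, 13]

Final merged array: [2, 2, 11, 12, 12, 13]
Total comparisons: 5

The merged array is [2, 2, 11, 12, 12, 13], requiring 5 comparisons. The merge step runs in O(n) time where n is the total number of elements.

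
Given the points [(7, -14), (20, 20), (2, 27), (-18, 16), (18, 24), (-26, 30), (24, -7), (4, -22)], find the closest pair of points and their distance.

Computing all pairwise distances among 8 points:

d((7, -14), (20, 20)) = 36.4005
d((7, -14), (2, 27)) = 41.3038
d((7, -14), (-18, 16)) = 39.0512
d((7, -14), (18, 24)) = 39.5601
d((7, -14), (-26, 30)) = 55.0
d((7, -14), (24, -7)) = 18.3848
d((7, -14), (4, -22)) = 8.544
d((20, 20), (2, 27)) = 19.3132
d((20, 20), (-18, 16)) = 38.2099
d((20, 20), (18, 24)) = 4.4721 <-- minimum
d((20, 20), (-26, 30)) = 47.0744
d((20, 20), (24, -7)) = 27.2947
d((20, 20), (4, -22)) = 44.9444
d((2, 27), (-18, 16)) = 22.8254
d((2, 27), (18, 24)) = 16.2788
d((2, 27), (-26, 30)) = 28.1603
d((2, 27), (24, -7)) = 40.4969
d((2, 27), (4, -22)) = 49.0408
d((-18, 16), (18, 24)) = 36.8782
d((-18, 16), (-26, 30)) = 16.1245
d((-18, 16), (24, -7)) = 47.8853
d((-18, 16), (4, -22)) = 43.909
d((18, 24), (-26, 30)) = 44.4072
d((18, 24), (24, -7)) = 31.5753
d((18, 24), (4, -22)) = 48.0833
d((-26, 30), (24, -7)) = 62.2013
d((-26, 30), (4, -22)) = 60.0333
d((24, -7), (4, -22)) = 25.0

Closest pair: (20, 20) and (18, 24) with distance 4.4721

The closest pair is (20, 20) and (18, 24) with Euclidean distance 4.4721. For 8 points, brute-force pairwise comparison is shown above. For large n, the divide-and-conquer algorithm (sort by x, recurse on halves, check the dividing strip) achieves O(n log n).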